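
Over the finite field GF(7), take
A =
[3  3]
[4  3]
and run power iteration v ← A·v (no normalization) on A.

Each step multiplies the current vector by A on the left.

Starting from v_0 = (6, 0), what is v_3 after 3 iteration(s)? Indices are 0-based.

v_3 = (5, 5)

v_0 = (6, 0).
v_1 = A·v_0 = (4, 3).
v_2 = A·v_1 = (0, 4).
v_3 = A·v_2 = (5, 5).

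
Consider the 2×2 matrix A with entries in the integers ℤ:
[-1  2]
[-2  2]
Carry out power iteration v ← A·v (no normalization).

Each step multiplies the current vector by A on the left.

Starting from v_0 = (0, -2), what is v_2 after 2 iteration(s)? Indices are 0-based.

v_0 = (0, -2).
v_1 = A·v_0 = (-4, -4).
v_2 = A·v_1 = (-4, 0).

v_2 = (-4, 0)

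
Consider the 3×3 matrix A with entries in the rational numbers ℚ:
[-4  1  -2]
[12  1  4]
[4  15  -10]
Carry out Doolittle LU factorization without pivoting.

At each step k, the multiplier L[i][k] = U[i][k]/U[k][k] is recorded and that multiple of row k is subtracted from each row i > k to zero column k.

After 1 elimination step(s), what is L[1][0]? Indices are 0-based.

[col 0] pivot -4
  R1 -= -3*R0 → (0, 4, -2)  (L[1][0] := -3)
  R2 -= -1*R0 → (0, 16, -12)  (L[2][0] := -1)

L[1][0] = -3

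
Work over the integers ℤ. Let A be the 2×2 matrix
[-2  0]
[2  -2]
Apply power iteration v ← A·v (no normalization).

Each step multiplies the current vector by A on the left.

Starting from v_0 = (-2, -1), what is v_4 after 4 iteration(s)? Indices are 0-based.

v_4 = (-32, 112)

v_0 = (-2, -1).
v_1 = A·v_0 = (4, -2).
v_2 = A·v_1 = (-8, 12).
v_3 = A·v_2 = (16, -40).
v_4 = A·v_3 = (-32, 112).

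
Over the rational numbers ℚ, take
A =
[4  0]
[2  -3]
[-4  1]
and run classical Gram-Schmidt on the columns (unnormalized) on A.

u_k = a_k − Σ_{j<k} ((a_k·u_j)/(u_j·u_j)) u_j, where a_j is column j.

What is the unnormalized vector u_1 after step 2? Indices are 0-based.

u_1 = (10/9, -22/9, -1/9)

Step 1: u_0 = a_0 = (4, 2, -4).
Step 2: u_1 = a_1 − (-5/18)·u_0 = (10/9, -22/9, -1/9).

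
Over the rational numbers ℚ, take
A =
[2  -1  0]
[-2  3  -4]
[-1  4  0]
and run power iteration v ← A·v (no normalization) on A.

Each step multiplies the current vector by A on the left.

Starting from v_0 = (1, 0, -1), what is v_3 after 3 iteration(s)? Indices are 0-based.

v_0 = (1, 0, -1).
v_1 = A·v_0 = (2, 2, -1).
v_2 = A·v_1 = (2, 6, 6).
v_3 = A·v_2 = (-2, -10, 22).

v_3 = (-2, -10, 22)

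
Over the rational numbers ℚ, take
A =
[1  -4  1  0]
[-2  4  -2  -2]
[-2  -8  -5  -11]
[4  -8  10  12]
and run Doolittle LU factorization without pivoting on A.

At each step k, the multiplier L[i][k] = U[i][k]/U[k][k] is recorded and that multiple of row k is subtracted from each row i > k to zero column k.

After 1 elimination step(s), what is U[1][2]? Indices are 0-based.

U[1][2] = 0

k=0: U[0][0]=1
  eliminate (1,0): mult=-2, new row 1: (0, -4, 0, -2); set L[1][0]=-2
  eliminate (2,0): mult=-2, new row 2: (0, -16, -3, -11); set L[2][0]=-2
  eliminate (3,0): mult=4, new row 3: (0, 8, 6, 12); set L[3][0]=4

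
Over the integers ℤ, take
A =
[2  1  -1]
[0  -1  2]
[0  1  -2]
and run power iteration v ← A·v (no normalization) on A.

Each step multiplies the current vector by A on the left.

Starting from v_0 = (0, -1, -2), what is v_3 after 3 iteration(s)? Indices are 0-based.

v_0 = (0, -1, -2).
v_1 = A·v_0 = (1, -3, 3).
v_2 = A·v_1 = (-4, 9, -9).
v_3 = A·v_2 = (10, -27, 27).

v_3 = (10, -27, 27)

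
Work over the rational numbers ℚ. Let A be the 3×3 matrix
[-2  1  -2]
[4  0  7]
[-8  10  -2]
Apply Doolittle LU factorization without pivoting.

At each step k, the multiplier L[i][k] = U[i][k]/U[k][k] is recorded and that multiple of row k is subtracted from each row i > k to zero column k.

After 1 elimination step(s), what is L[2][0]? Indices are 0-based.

k=0: U[0][0]=-2
  eliminate (1,0): mult=-2, new row 1: (0, 2, 3); set L[1][0]=-2
  eliminate (2,0): mult=4, new row 2: (0, 6, 6); set L[2][0]=4

L[2][0] = 4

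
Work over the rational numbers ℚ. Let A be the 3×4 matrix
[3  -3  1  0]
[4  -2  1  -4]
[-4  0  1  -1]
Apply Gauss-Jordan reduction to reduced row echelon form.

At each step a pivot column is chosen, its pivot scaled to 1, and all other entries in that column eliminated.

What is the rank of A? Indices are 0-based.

rank = 3

step 1: normalize row 0 (÷3) = (1, -1, 1/3, 0)
  row 1: subtract 4×row0 = (0, 2, -1/3, -4)
  row 2: subtract -4×row0 = (0, -4, 7/3, -1)
step 2: normalize row 1 (÷2) = (0, 1, -1/6, -2)
  row 0: subtract -1×row1 = (1, 0, 1/6, -2)
  row 2: subtract -4×row1 = (0, 0, 5/3, -9)
step 3: normalize row 2 (÷5/3) = (0, 0, 1, -27/5)
  row 0: subtract 1/6×row2 = (1, 0, 0, -11/10)
  row 1: subtract -1/6×row2 = (0, 1, 0, -29/10)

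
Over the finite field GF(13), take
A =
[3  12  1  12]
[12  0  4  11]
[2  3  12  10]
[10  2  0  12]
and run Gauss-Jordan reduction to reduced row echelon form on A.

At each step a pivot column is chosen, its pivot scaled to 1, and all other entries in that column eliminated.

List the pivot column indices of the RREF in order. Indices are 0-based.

[1] R0 /= 3  ⇒  (1, 4, 9, 4)
     R1 -= 12·R0  ⇒  (0, 4, 0, 2)
     R2 -= 2·R0  ⇒  (0, 8, 7, 2)
     R3 -= 10·R0  ⇒  (0, 1, 1, 11)
[2] R1 /= 4  ⇒  (0, 1, 0, 7)
     R0 -= 4·R1  ⇒  (1, 0, 9, 2)
     R2 -= 8·R1  ⇒  (0, 0, 7, 11)
     R3 -= 1·R1  ⇒  (0, 0, 1, 4)
[3] R2 /= 7  ⇒  (0, 0, 1, 9)
     R0 -= 9·R2  ⇒  (1, 0, 0, 12)
     R3 -= 1·R2  ⇒  (0, 0, 0, 8)
[4] R3 /= 8  ⇒  (0, 0, 0, 1)
     R0 -= 12·R3  ⇒  (1, 0, 0, 0)
     R1 -= 7·R3  ⇒  (0, 1, 0, 0)
     R2 -= 9·R3  ⇒  (0, 0, 1, 0)

pivot columns: 0, 1, 2, 3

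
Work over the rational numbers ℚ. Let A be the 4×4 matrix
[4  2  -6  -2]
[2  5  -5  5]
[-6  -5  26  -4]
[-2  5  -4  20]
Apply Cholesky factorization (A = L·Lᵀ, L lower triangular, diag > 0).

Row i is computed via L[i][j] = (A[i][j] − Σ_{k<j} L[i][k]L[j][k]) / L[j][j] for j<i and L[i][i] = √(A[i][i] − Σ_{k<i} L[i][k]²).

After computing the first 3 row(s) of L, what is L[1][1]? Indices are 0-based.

Step 1: L[0][0] = √(4) = 2.
  L[1][0] = (2) / L[0][0] = 1.
Step 2: L[1][1] = √(4) = 2.
  L[2][0] = (-6) / L[0][0] = -3.
  L[2][1] = (-2) / L[1][1] = -1.
Step 3: L[2][2] = √(16) = 4.

L[1][1] = 2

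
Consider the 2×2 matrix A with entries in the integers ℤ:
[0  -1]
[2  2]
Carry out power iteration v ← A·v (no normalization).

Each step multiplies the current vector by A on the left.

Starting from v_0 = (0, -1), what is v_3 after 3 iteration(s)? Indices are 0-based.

v_3 = (2, 0)

v_0 = (0, -1).
v_1 = A·v_0 = (1, -2).
v_2 = A·v_1 = (2, -2).
v_3 = A·v_2 = (2, 0).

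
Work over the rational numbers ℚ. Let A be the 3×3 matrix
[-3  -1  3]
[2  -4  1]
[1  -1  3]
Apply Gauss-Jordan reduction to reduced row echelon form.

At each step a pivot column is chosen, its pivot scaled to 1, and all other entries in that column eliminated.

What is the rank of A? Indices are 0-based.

step 1: normalize row 0 (÷-3) = (1, 1/3, -1)
  row 1: subtract 2×row0 = (0, -14/3, 3)
  row 2: subtract 1×row0 = (0, -4/3, 4)
step 2: normalize row 1 (÷-14/3) = (0, 1, -9/14)
  row 0: subtract 1/3×row1 = (1, 0, -11/14)
  row 2: subtract -4/3×row1 = (0, 0, 22/7)
step 3: normalize row 2 (÷22/7) = (0, 0, 1)
  row 0: subtract -11/14×row2 = (1, 0, 0)
  row 1: subtract -9/14×row2 = (0, 1, 0)

rank = 3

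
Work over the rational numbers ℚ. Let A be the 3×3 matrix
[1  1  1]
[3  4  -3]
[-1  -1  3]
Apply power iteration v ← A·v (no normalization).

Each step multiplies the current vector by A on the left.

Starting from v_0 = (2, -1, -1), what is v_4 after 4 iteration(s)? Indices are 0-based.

v_4 = (114, 1028, -450)

v_0 = (2, -1, -1).
v_1 = A·v_0 = (0, 5, -4).
v_2 = A·v_1 = (1, 32, -17).
v_3 = A·v_2 = (16, 182, -84).
v_4 = A·v_3 = (114, 1028, -450).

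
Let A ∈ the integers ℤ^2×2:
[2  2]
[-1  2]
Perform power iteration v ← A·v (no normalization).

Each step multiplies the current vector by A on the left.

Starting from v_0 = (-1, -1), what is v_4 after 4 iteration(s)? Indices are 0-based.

v_4 = (-4, 44)

v_0 = (-1, -1).
v_1 = A·v_0 = (-4, -1).
v_2 = A·v_1 = (-10, 2).
v_3 = A·v_2 = (-16, 14).
v_4 = A·v_3 = (-4, 44).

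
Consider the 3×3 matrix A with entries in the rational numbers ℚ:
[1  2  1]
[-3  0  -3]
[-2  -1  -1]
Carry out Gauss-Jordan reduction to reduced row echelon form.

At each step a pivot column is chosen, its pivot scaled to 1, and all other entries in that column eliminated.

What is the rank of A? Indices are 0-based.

pivot(0,0)=1: scale R0 → (1, 2, 1)
  clear (1,0): R1 −= (-3)R0 → (0, 6, 0)
  clear (2,0): R2 −= (-2)R0 → (0, 3, 1)
pivot(1,1)=6: scale R1 → (0, 1, 0)
  clear (0,1): R0 −= (2)R1 → (1, 0, 1)
  clear (2,1): R2 −= (3)R1 → (0, 0, 1)
pivot(2,2)=1: scale R2 → (0, 0, 1)
  clear (0,2): R0 −= (1)R2 → (1, 0, 0)

rank = 3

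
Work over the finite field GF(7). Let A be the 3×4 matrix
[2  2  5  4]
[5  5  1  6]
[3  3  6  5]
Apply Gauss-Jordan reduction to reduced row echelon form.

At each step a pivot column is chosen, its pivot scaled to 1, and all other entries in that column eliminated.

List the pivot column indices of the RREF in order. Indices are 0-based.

pivot columns: 0, 2, 3

[1] R0 /= 2  ⇒  (1, 1, 6, 2)
     R1 -= 5·R0  ⇒  (0, 0, 6, 3)
     R2 -= 3·R0  ⇒  (0, 0, 2, 6)
column 1 empty below row 1
[2] R1 /= 6  ⇒  (0, 0, 1, 4)
     R0 -= 6·R1  ⇒  (1, 1, 0, 6)
     R2 -= 2·R1  ⇒  (0, 0, 0, 5)
[3] R2 /= 5  ⇒  (0, 0, 0, 1)
     R0 -= 6·R2  ⇒  (1, 1, 0, 0)
     R1 -= 4·R2  ⇒  (0, 0, 1, 0)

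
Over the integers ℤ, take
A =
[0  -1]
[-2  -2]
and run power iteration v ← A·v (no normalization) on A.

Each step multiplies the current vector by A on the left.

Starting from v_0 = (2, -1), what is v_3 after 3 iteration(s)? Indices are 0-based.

v_0 = (2, -1).
v_1 = A·v_0 = (1, -2).
v_2 = A·v_1 = (2, 2).
v_3 = A·v_2 = (-2, -8).

v_3 = (-2, -8)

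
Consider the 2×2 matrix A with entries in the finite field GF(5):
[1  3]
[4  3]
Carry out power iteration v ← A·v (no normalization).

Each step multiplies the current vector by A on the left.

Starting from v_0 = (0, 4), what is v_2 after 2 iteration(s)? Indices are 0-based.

v_0 = (0, 4).
v_1 = A·v_0 = (2, 2).
v_2 = A·v_1 = (3, 4).

v_2 = (3, 4)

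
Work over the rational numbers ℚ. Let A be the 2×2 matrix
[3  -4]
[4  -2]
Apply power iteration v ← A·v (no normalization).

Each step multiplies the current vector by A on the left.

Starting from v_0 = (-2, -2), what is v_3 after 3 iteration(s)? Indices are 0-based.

v_0 = (-2, -2).
v_1 = A·v_0 = (2, -4).
v_2 = A·v_1 = (22, 16).
v_3 = A·v_2 = (2, 56).

v_3 = (2, 56)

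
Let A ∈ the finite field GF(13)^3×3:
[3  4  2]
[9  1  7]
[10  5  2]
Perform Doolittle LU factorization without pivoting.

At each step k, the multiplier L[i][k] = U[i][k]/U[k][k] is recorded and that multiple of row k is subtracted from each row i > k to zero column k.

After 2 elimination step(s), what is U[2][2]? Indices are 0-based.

[col 0] pivot 3
  R1 -= 3*R0 → (0, 2, 1)  (L[1][0] := 3)
  R2 -= 12*R0 → (0, 9, 4)  (L[2][0] := 12)
[col 1] pivot 2
  R2 -= 11*R1 → (0, 0, 6)  (L[2][1] := 11)

U[2][2] = 6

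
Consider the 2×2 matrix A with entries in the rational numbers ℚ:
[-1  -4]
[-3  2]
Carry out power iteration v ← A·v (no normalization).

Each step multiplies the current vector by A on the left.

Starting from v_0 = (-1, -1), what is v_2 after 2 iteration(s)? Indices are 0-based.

v_0 = (-1, -1).
v_1 = A·v_0 = (5, 1).
v_2 = A·v_1 = (-9, -13).

v_2 = (-9, -13)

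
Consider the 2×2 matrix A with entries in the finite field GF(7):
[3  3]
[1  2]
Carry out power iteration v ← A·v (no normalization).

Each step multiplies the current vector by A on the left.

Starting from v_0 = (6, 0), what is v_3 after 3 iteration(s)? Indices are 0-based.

v_0 = (6, 0).
v_1 = A·v_0 = (4, 6).
v_2 = A·v_1 = (2, 2).
v_3 = A·v_2 = (5, 6).

v_3 = (5, 6)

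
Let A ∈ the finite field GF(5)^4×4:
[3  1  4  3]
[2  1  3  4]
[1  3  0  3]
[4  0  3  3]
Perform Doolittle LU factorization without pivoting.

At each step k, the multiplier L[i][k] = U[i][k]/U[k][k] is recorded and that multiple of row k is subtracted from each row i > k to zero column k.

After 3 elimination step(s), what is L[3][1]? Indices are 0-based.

L[3][1] = 1

k=0: U[0][0]=3
  eliminate (1,0): mult=4, new row 1: (0, 2, 2, 2); set L[1][0]=4
  eliminate (2,0): mult=2, new row 2: (0, 1, 2, 2); set L[2][0]=2
  eliminate (3,0): mult=3, new row 3: (0, 2, 1, 4); set L[3][0]=3
k=1: U[1][1]=2
  eliminate (2,1): mult=3, new row 2: (0, 0, 1, 1); set L[2][1]=3
  eliminate (3,1): mult=1, new row 3: (0, 0, 4, 2); set L[3][1]=1
k=2: U[2][2]=1
  eliminate (3,2): mult=4, new row 3: (0, 0, 0, 3); set L[3][2]=4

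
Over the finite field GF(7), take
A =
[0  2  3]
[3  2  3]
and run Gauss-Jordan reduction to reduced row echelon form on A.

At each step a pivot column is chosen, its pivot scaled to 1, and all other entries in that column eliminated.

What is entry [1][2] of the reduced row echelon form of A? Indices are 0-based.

step 1: exchange rows 0,1
step 1: normalize row 0 (÷3) = (1, 3, 1)
step 2: normalize row 1 (÷2) = (0, 1, 5)
  row 0: subtract 3×row1 = (1, 0, 0)

M[1][2] = 5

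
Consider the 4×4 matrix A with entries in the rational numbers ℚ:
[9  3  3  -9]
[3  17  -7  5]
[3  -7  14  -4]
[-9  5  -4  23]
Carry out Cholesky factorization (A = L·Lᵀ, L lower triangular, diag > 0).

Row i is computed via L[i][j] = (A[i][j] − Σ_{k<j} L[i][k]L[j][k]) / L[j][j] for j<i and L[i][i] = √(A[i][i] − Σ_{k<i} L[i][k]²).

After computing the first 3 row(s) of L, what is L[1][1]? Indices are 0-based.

Step 1: L[0][0] = √(9) = 3.
  L[1][0] = (3) / L[0][0] = 1.
Step 2: L[1][1] = √(16) = 4.
  L[2][0] = (3) / L[0][0] = 1.
  L[2][1] = (-8) / L[1][1] = -2.
Step 3: L[2][2] = √(9) = 3.

L[1][1] = 4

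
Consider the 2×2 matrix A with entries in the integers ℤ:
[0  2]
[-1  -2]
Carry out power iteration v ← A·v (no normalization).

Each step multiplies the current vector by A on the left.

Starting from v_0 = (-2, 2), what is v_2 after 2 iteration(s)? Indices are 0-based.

v_2 = (-4, 0)

v_0 = (-2, 2).
v_1 = A·v_0 = (4, -2).
v_2 = A·v_1 = (-4, 0).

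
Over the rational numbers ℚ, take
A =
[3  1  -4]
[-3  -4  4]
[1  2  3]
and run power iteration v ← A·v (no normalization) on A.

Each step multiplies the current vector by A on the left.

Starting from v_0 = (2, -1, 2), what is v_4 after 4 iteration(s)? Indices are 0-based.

v_0 = (2, -1, 2).
v_1 = A·v_0 = (-3, 6, 6).
v_2 = A·v_1 = (-27, 9, 27).
v_3 = A·v_2 = (-180, 153, 72).
v_4 = A·v_3 = (-675, 216, 342).

v_4 = (-675, 216, 342)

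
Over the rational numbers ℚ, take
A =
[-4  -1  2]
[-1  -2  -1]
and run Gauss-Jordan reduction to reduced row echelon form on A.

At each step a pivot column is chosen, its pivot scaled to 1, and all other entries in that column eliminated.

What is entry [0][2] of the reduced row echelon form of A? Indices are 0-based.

pivot(0,0)=-4: scale R0 → (1, 1/4, -1/2)
  clear (1,0): R1 −= (-1)R0 → (0, -7/4, -3/2)
pivot(1,1)=-7/4: scale R1 → (0, 1, 6/7)
  clear (0,1): R0 −= (1/4)R1 → (1, 0, -5/7)

M[0][2] = -5/7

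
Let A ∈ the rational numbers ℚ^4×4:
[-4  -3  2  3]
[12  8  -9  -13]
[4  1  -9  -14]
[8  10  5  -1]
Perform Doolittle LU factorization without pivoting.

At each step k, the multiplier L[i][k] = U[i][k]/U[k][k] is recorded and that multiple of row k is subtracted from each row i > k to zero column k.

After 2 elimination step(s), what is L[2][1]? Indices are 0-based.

L[2][1] = 2

Step 1: pivot at (0,0) is -4.
  row1 ← row1 − (-3)·row0  ⇒  L[1][0]=-3, U row1=(0, -1, -3, -4)
  row2 ← row2 − (-1)·row0  ⇒  L[2][0]=-1, U row2=(0, -2, -7, -11)
  row3 ← row3 − (-2)·row0  ⇒  L[3][0]=-2, U row3=(0, 4, 9, 5)
Step 2: pivot at (1,1) is -1.
  row2 ← row2 − (2)·row1  ⇒  L[2][1]=2, U row2=(0, 0, -1, -3)
  row3 ← row3 − (-4)·row1  ⇒  L[3][1]=-4, U row3=(0, 0, -3, -11)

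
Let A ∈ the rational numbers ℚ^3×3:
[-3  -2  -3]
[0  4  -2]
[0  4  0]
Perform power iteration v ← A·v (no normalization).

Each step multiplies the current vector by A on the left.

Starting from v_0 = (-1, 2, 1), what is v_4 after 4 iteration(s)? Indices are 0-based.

v_0 = (-1, 2, 1).
v_1 = A·v_0 = (-4, 6, 8).
v_2 = A·v_1 = (-24, 8, 24).
v_3 = A·v_2 = (-16, -16, 32).
v_4 = A·v_3 = (-16, -128, -64).

v_4 = (-16, -128, -64)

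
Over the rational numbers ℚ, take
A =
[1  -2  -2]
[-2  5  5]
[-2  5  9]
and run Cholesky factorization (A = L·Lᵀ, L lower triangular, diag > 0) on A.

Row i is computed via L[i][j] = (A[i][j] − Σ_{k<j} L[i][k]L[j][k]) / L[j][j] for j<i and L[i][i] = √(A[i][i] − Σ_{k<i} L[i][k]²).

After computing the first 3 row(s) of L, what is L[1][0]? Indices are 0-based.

L[1][0] = -2

Step 1: L[0][0] = √(1) = 1.
  L[1][0] = (-2) / L[0][0] = -2.
Step 2: L[1][1] = √(1) = 1.
  L[2][0] = (-2) / L[0][0] = -2.
  L[2][1] = (1) / L[1][1] = 1.
Step 3: L[2][2] = √(4) = 2.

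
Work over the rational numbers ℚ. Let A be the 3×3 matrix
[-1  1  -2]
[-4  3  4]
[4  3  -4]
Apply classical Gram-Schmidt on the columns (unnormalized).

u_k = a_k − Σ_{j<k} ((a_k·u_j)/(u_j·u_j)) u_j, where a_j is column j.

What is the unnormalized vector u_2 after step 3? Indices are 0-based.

Step 1: u_0 = a_0 = (-1, -4, 4).
Step 2: u_1 = a_1 − (-1/33)·u_0 = (32/33, 95/33, 103/33).
Step 3: u_2 = a_2 − (-10/11)·u_0 − (-48/313)·u_1 = (-864/313, 252/313, 36/313).

u_2 = (-864/313, 252/313, 36/313)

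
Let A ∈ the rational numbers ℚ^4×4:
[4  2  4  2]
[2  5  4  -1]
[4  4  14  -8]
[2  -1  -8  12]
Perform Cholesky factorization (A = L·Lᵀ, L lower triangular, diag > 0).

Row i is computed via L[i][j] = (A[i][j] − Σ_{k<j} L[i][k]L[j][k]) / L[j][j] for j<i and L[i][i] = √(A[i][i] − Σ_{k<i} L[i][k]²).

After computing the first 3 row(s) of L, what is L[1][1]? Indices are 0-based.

Step 1: L[0][0] = √(4) = 2.
  L[1][0] = (2) / L[0][0] = 1.
Step 2: L[1][1] = √(4) = 2.
  L[2][0] = (4) / L[0][0] = 2.
  L[2][1] = (2) / L[1][1] = 1.
Step 3: L[2][2] = √(9) = 3.

L[1][1] = 2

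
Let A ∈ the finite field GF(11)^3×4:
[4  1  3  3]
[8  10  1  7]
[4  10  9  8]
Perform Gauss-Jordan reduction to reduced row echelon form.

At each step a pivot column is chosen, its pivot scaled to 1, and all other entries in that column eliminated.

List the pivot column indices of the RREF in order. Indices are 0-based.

pivot(0,0)=4: scale R0 → (1, 3, 9, 9)
  clear (1,0): R1 −= (8)R0 → (0, 8, 6, 1)
  clear (2,0): R2 −= (4)R0 → (0, 9, 6, 5)
pivot(1,1)=8: scale R1 → (0, 1, 9, 7)
  clear (0,1): R0 −= (3)R1 → (1, 0, 4, 10)
  clear (2,1): R2 −= (9)R1 → (0, 0, 2, 8)
pivot(2,2)=2: scale R2 → (0, 0, 1, 4)
  clear (0,2): R0 −= (4)R2 → (1, 0, 0, 5)
  clear (1,2): R1 −= (9)R2 → (0, 1, 0, 4)

pivot columns: 0, 1, 2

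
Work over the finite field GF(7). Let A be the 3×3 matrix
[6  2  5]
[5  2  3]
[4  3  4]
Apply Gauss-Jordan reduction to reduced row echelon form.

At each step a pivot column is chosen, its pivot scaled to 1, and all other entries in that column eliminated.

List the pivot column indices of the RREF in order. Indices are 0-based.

[1] R0 /= 6  ⇒  (1, 5, 2)
     R1 -= 5·R0  ⇒  (0, 5, 0)
     R2 -= 4·R0  ⇒  (0, 4, 3)
[2] R1 /= 5  ⇒  (0, 1, 0)
     R0 -= 5·R1  ⇒  (1, 0, 2)
     R2 -= 4·R1  ⇒  (0, 0, 3)
[3] R2 /= 3  ⇒  (0, 0, 1)
     R0 -= 2·R2  ⇒  (1, 0, 0)

pivot columns: 0, 1, 2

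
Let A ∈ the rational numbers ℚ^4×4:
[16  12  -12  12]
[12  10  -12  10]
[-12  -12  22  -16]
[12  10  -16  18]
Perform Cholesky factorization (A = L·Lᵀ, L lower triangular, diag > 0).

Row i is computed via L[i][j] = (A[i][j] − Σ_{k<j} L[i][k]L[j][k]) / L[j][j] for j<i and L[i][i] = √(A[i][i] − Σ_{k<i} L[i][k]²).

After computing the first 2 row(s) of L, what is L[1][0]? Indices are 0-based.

L[1][0] = 3

Step 1: L[0][0] = √(16) = 4.
  L[1][0] = (12) / L[0][0] = 3.
Step 2: L[1][1] = √(1) = 1.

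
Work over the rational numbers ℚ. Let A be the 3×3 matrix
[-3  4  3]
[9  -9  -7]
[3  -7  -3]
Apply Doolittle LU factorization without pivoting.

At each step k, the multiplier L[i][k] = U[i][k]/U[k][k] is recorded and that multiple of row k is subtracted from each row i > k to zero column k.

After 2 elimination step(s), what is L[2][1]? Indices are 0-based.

[col 0] pivot -3
  R1 -= -3*R0 → (0, 3, 2)  (L[1][0] := -3)
  R2 -= -1*R0 → (0, -3, 0)  (L[2][0] := -1)
[col 1] pivot 3
  R2 -= -1*R1 → (0, 0, 2)  (L[2][1] := -1)

L[2][1] = -1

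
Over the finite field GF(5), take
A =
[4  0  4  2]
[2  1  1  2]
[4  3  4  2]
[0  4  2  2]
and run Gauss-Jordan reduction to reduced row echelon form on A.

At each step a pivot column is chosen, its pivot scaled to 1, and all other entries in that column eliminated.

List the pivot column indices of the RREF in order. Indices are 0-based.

pivot columns: 0, 1, 2, 3

step 1: normalize row 0 (÷4) = (1, 0, 1, 3)
  row 1: subtract 2×row0 = (0, 1, 4, 1)
  row 2: subtract 4×row0 = (0, 3, 0, 0)
step 2: normalize row 1 (÷1) = (0, 1, 4, 1)
  row 2: subtract 3×row1 = (0, 0, 3, 2)
  row 3: subtract 4×row1 = (0, 0, 1, 3)
step 3: normalize row 2 (÷3) = (0, 0, 1, 4)
  row 0: subtract 1×row2 = (1, 0, 0, 4)
  row 1: subtract 4×row2 = (0, 1, 0, 0)
  row 3: subtract 1×row2 = (0, 0, 0, 4)
step 4: normalize row 3 (÷4) = (0, 0, 0, 1)
  row 0: subtract 4×row3 = (1, 0, 0, 0)
  row 2: subtract 4×row3 = (0, 0, 1, 0)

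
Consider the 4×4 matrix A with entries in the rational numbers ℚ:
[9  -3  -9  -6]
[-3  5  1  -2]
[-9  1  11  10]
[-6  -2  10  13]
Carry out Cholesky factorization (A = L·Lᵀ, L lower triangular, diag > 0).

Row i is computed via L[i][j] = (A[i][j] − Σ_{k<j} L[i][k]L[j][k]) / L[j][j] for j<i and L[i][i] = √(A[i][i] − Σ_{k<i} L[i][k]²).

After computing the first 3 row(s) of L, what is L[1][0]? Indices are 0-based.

Step 1: L[0][0] = √(9) = 3.
  L[1][0] = (-3) / L[0][0] = -1.
Step 2: L[1][1] = √(4) = 2.
  L[2][0] = (-9) / L[0][0] = -3.
  L[2][1] = (-2) / L[1][1] = -1.
Step 3: L[2][2] = √(1) = 1.

L[1][0] = -1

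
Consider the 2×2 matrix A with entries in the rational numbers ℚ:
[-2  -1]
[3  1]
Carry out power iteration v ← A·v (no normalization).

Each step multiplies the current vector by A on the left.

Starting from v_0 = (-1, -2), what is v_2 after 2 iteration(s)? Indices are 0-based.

v_2 = (-3, 7)

v_0 = (-1, -2).
v_1 = A·v_0 = (4, -5).
v_2 = A·v_1 = (-3, 7).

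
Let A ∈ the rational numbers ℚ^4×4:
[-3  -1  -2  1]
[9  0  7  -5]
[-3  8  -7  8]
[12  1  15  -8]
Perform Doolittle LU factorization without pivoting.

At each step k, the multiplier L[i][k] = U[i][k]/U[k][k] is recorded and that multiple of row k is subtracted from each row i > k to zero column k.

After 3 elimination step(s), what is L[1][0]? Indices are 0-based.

L[1][0] = -3

[col 0] pivot -3
  R1 -= -3*R0 → (0, -3, 1, -2)  (L[1][0] := -3)
  R2 -= 1*R0 → (0, 9, -5, 7)  (L[2][0] := 1)
  R3 -= -4*R0 → (0, -3, 7, -4)  (L[3][0] := -4)
[col 1] pivot -3
  R2 -= -3*R1 → (0, 0, -2, 1)  (L[2][1] := -3)
  R3 -= 1*R1 → (0, 0, 6, -2)  (L[3][1] := 1)
[col 2] pivot -2
  R3 -= -3*R2 → (0, 0, 0, 1)  (L[3][2] := -3)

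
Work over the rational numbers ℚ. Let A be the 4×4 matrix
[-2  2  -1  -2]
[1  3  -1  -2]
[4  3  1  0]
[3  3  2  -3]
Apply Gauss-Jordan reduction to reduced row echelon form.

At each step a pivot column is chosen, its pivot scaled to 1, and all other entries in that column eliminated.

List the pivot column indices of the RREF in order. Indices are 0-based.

pivot columns: 0, 1, 2, 3

step 1: normalize row 0 (÷-2) = (1, -1, 1/2, 1)
  row 1: subtract 1×row0 = (0, 4, -3/2, -3)
  row 2: subtract 4×row0 = (0, 7, -1, -4)
  row 3: subtract 3×row0 = (0, 6, 1/2, -6)
step 2: normalize row 1 (÷4) = (0, 1, -3/8, -3/4)
  row 0: subtract -1×row1 = (1, 0, 1/8, 1/4)
  row 2: subtract 7×row1 = (0, 0, 13/8, 5/4)
  row 3: subtract 6×row1 = (0, 0, 11/4, -3/2)
step 3: normalize row 2 (÷13/8) = (0, 0, 1, 10/13)
  row 0: subtract 1/8×row2 = (1, 0, 0, 2/13)
  row 1: subtract -3/8×row2 = (0, 1, 0, -6/13)
  row 3: subtract 11/4×row2 = (0, 0, 0, -47/13)
step 4: normalize row 3 (÷-47/13) = (0, 0, 0, 1)
  row 0: subtract 2/13×row3 = (1, 0, 0, 0)
  row 1: subtract -6/13×row3 = (0, 1, 0, 0)
  row 2: subtract 10/13×row3 = (0, 0, 1, 0)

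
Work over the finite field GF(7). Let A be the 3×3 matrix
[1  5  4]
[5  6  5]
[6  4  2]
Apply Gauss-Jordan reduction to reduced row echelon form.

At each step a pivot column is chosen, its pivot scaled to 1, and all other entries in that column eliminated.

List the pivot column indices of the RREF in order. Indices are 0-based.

step 1: normalize row 0 (÷1) = (1, 5, 4)
  row 1: subtract 5×row0 = (0, 2, 6)
  row 2: subtract 6×row0 = (0, 2, 6)
step 2: normalize row 1 (÷2) = (0, 1, 3)
  row 0: subtract 5×row1 = (1, 0, 3)
  row 2: subtract 2×row1 = (0, 0, 0)
skip col 2 (zero from row 2)

pivot columns: 0, 1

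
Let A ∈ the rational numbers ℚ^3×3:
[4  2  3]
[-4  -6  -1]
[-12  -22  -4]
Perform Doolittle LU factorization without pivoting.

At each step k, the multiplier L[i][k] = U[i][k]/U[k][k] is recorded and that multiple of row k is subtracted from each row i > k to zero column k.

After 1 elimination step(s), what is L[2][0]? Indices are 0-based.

L[2][0] = -3

Step 1: pivot at (0,0) is 4.
  row1 ← row1 − (-1)·row0  ⇒  L[1][0]=-1, U row1=(0, -4, 2)
  row2 ← row2 − (-3)·row0  ⇒  L[2][0]=-3, U row2=(0, -16, 5)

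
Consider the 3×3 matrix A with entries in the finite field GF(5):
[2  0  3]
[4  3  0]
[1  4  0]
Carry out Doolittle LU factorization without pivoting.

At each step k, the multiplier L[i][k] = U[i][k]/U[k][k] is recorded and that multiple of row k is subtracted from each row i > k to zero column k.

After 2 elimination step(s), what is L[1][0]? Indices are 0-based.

[col 0] pivot 2
  R1 -= 2*R0 → (0, 3, 4)  (L[1][0] := 2)
  R2 -= 3*R0 → (0, 4, 1)  (L[2][0] := 3)
[col 1] pivot 3
  R2 -= 3*R1 → (0, 0, 4)  (L[2][1] := 3)

L[1][0] = 2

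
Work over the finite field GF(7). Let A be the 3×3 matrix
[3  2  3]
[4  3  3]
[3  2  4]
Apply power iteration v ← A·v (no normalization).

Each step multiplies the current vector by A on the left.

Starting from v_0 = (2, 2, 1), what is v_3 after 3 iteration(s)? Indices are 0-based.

v_3 = (0, 1, 3)

v_0 = (2, 2, 1).
v_1 = A·v_0 = (6, 3, 0).
v_2 = A·v_1 = (3, 5, 3).
v_3 = A·v_2 = (0, 1, 3).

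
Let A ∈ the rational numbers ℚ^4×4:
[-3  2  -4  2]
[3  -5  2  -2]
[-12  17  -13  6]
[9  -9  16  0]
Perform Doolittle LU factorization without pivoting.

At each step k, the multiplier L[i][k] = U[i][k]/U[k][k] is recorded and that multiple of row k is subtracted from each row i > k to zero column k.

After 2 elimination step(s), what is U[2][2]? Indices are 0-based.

U[2][2] = -3

k=0: U[0][0]=-3
  eliminate (1,0): mult=-1, new row 1: (0, -3, -2, 0); set L[1][0]=-1
  eliminate (2,0): mult=4, new row 2: (0, 9, 3, -2); set L[2][0]=4
  eliminate (3,0): mult=-3, new row 3: (0, -3, 4, 6); set L[3][0]=-3
k=1: U[1][1]=-3
  eliminate (2,1): mult=-3, new row 2: (0, 0, -3, -2); set L[2][1]=-3
  eliminate (3,1): mult=1, new row 3: (0, 0, 6, 6); set L[3][1]=1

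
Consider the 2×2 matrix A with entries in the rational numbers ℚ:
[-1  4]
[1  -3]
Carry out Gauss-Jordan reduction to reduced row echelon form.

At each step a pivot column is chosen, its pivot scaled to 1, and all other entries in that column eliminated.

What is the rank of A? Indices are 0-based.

[1] R0 /= -1  ⇒  (1, -4)
     R1 -= 1·R0  ⇒  (0, 1)
[2] R1 /= 1  ⇒  (0, 1)
     R0 -= -4·R1  ⇒  (1, 0)

rank = 2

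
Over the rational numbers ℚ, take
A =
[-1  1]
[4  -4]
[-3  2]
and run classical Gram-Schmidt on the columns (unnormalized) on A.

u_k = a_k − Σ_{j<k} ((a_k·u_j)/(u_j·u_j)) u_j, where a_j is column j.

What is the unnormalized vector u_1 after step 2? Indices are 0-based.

u_1 = (3/26, -6/13, -17/26)

Step 1: u_0 = a_0 = (-1, 4, -3).
Step 2: u_1 = a_1 − (-23/26)·u_0 = (3/26, -6/13, -17/26).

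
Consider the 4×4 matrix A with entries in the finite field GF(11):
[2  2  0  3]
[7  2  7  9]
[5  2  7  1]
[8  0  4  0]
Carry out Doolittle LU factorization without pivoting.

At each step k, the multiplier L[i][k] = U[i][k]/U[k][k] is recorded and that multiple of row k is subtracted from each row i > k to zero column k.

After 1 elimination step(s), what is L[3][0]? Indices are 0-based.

[col 0] pivot 2
  R1 -= 9*R0 → (0, 6, 7, 4)  (L[1][0] := 9)
  R2 -= 8*R0 → (0, 8, 7, 10)  (L[2][0] := 8)
  R3 -= 4*R0 → (0, 3, 4, 10)  (L[3][0] := 4)

L[3][0] = 4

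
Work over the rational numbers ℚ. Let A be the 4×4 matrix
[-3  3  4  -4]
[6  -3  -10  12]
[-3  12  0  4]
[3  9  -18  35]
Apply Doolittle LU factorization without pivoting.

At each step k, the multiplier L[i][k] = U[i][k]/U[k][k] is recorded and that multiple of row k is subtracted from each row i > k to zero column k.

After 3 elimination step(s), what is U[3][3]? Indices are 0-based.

U[3][3] = 3

Step 1: pivot at (0,0) is -3.
  row1 ← row1 − (-2)·row0  ⇒  L[1][0]=-2, U row1=(0, 3, -2, 4)
  row2 ← row2 − (1)·row0  ⇒  L[2][0]=1, U row2=(0, 9, -4, 8)
  row3 ← row3 − (-1)·row0  ⇒  L[3][0]=-1, U row3=(0, 12, -14, 31)
Step 2: pivot at (1,1) is 3.
  row2 ← row2 − (3)·row1  ⇒  L[2][1]=3, U row2=(0, 0, 2, -4)
  row3 ← row3 − (4)·row1  ⇒  L[3][1]=4, U row3=(0, 0, -6, 15)
Step 3: pivot at (2,2) is 2.
  row3 ← row3 − (-3)·row2  ⇒  L[3][2]=-3, U row3=(0, 0, 0, 3)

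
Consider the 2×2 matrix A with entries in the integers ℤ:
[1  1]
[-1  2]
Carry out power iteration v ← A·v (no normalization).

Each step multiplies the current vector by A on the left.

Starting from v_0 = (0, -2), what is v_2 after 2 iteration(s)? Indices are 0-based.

v_2 = (-6, -6)

v_0 = (0, -2).
v_1 = A·v_0 = (-2, -4).
v_2 = A·v_1 = (-6, -6).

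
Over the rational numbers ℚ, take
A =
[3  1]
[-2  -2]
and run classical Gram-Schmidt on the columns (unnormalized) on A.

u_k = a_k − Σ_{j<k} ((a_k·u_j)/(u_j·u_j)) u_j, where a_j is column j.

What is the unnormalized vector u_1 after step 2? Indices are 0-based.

Step 1: u_0 = a_0 = (3, -2).
Step 2: u_1 = a_1 − (7/13)·u_0 = (-8/13, -12/13).

u_1 = (-8/13, -12/13)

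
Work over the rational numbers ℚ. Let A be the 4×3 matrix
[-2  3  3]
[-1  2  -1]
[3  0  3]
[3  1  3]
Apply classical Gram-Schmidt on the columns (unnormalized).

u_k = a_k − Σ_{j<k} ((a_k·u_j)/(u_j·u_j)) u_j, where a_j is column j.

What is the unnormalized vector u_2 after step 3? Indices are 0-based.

Step 1: u_0 = a_0 = (-2, -1, 3, 3).
Step 2: u_1 = a_1 − (-5/23)·u_0 = (59/23, 41/23, 15/23, 38/23).
Step 3: u_2 = a_2 − (13/23)·u_0 − (295/297)·u_1 = (470/297, -655/297, 65/99, -100/297).

u_2 = (470/297, -655/297, 65/99, -100/297)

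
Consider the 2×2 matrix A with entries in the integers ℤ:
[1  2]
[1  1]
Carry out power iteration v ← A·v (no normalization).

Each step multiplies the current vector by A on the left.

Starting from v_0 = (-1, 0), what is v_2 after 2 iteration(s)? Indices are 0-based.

v_2 = (-3, -2)

v_0 = (-1, 0).
v_1 = A·v_0 = (-1, -1).
v_2 = A·v_1 = (-3, -2).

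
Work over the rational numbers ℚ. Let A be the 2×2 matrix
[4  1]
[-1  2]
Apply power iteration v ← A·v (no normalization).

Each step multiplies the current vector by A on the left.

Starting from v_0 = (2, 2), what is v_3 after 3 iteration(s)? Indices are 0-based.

v_3 = (162, -54)

v_0 = (2, 2).
v_1 = A·v_0 = (10, 2).
v_2 = A·v_1 = (42, -6).
v_3 = A·v_2 = (162, -54).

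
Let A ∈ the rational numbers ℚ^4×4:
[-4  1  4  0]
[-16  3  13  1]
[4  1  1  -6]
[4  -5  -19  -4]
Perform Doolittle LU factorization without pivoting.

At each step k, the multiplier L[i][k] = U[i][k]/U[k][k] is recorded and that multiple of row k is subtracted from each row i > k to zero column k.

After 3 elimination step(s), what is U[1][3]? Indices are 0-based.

[col 0] pivot -4
  R1 -= 4*R0 → (0, -1, -3, 1)  (L[1][0] := 4)
  R2 -= -1*R0 → (0, 2, 5, -6)  (L[2][0] := -1)
  R3 -= -1*R0 → (0, -4, -15, -4)  (L[3][0] := -1)
[col 1] pivot -1
  R2 -= -2*R1 → (0, 0, -1, -4)  (L[2][1] := -2)
  R3 -= 4*R1 → (0, 0, -3, -8)  (L[3][1] := 4)
[col 2] pivot -1
  R3 -= 3*R2 → (0, 0, 0, 4)  (L[3][2] := 3)

U[1][3] = 1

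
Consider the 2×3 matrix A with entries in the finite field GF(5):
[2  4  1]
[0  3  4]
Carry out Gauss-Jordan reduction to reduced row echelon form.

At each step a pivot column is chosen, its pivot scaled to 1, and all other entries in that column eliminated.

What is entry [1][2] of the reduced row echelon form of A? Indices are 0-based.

[1] R0 /= 2  ⇒  (1, 2, 3)
[2] R1 /= 3  ⇒  (0, 1, 3)
     R0 -= 2·R1  ⇒  (1, 0, 2)

M[1][2] = 3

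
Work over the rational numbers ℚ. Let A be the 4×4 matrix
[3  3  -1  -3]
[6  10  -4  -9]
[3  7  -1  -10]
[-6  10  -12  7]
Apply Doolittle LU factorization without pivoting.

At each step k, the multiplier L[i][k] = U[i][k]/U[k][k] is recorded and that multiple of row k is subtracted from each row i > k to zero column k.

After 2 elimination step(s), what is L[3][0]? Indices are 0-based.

[col 0] pivot 3
  R1 -= 2*R0 → (0, 4, -2, -3)  (L[1][0] := 2)
  R2 -= 1*R0 → (0, 4, 0, -7)  (L[2][0] := 1)
  R3 -= -2*R0 → (0, 16, -14, 1)  (L[3][0] := -2)
[col 1] pivot 4
  R2 -= 1*R1 → (0, 0, 2, -4)  (L[2][1] := 1)
  R3 -= 4*R1 → (0, 0, -6, 13)  (L[3][1] := 4)

L[3][0] = -2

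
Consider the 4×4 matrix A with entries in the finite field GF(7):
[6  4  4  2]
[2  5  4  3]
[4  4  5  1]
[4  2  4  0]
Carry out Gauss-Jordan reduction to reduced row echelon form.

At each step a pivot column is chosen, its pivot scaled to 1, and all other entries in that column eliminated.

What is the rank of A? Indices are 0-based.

rank = 4

step 1: normalize row 0 (÷6) = (1, 3, 3, 5)
  row 1: subtract 2×row0 = (0, 6, 5, 0)
  row 2: subtract 4×row0 = (0, 6, 0, 2)
  row 3: subtract 4×row0 = (0, 4, 6, 1)
step 2: normalize row 1 (÷6) = (0, 1, 2, 0)
  row 0: subtract 3×row1 = (1, 0, 4, 5)
  row 2: subtract 6×row1 = (0, 0, 2, 2)
  row 3: subtract 4×row1 = (0, 0, 5, 1)
step 3: normalize row 2 (÷2) = (0, 0, 1, 1)
  row 0: subtract 4×row2 = (1, 0, 0, 1)
  row 1: subtract 2×row2 = (0, 1, 0, 5)
  row 3: subtract 5×row2 = (0, 0, 0, 3)
step 4: normalize row 3 (÷3) = (0, 0, 0, 1)
  row 0: subtract 1×row3 = (1, 0, 0, 0)
  row 1: subtract 5×row3 = (0, 1, 0, 0)
  row 2: subtract 1×row3 = (0, 0, 1, 0)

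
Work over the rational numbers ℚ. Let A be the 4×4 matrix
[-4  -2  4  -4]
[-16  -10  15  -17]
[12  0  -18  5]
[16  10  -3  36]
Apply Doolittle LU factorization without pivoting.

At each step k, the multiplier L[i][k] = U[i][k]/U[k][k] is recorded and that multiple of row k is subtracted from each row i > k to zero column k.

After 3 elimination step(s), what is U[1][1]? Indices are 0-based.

U[1][1] = -2

k=0: U[0][0]=-4
  eliminate (1,0): mult=4, new row 1: (0, -2, -1, -1); set L[1][0]=4
  eliminate (2,0): mult=-3, new row 2: (0, -6, -6, -7); set L[2][0]=-3
  eliminate (3,0): mult=-4, new row 3: (0, 2, 13, 20); set L[3][0]=-4
k=1: U[1][1]=-2
  eliminate (2,1): mult=3, new row 2: (0, 0, -3, -4); set L[2][1]=3
  eliminate (3,1): mult=-1, new row 3: (0, 0, 12, 19); set L[3][1]=-1
k=2: U[2][2]=-3
  eliminate (3,2): mult=-4, new row 3: (0, 0, 0, 3); set L[3][2]=-4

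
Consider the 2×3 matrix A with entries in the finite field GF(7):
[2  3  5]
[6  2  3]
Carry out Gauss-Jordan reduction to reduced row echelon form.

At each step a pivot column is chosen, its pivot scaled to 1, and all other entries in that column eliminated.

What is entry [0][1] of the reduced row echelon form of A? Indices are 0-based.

M[0][1] = 5

step 1: normalize row 0 (÷2) = (1, 5, 6)
  row 1: subtract 6×row0 = (0, 0, 2)
skip col 1 (zero from row 1)
step 2: normalize row 1 (÷2) = (0, 0, 1)
  row 0: subtract 6×row1 = (1, 5, 0)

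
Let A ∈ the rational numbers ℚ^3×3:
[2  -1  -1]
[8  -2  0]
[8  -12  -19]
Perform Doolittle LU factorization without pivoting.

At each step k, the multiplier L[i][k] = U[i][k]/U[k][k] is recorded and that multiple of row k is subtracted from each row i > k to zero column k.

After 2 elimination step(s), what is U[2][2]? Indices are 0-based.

k=0: U[0][0]=2
  eliminate (1,0): mult=4, new row 1: (0, 2, 4); set L[1][0]=4
  eliminate (2,0): mult=4, new row 2: (0, -8, -15); set L[2][0]=4
k=1: U[1][1]=2
  eliminate (2,1): mult=-4, new row 2: (0, 0, 1); set L[2][1]=-4

U[2][2] = 1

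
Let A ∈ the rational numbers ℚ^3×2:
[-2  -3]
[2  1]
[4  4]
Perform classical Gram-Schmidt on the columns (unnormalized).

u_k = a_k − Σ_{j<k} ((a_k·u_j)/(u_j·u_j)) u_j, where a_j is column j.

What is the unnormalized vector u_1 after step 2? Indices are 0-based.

Step 1: u_0 = a_0 = (-2, 2, 4).
Step 2: u_1 = a_1 − (1)·u_0 = (-1, -1, 0).

u_1 = (-1, -1, 0)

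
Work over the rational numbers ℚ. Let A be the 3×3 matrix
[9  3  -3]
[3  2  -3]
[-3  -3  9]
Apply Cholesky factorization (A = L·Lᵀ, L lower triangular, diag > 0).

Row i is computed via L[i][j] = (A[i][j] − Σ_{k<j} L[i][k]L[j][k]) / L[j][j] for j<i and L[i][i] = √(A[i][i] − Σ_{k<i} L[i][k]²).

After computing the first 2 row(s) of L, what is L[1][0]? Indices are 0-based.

Step 1: L[0][0] = √(9) = 3.
  L[1][0] = (3) / L[0][0] = 1.
Step 2: L[1][1] = √(1) = 1.

L[1][0] = 1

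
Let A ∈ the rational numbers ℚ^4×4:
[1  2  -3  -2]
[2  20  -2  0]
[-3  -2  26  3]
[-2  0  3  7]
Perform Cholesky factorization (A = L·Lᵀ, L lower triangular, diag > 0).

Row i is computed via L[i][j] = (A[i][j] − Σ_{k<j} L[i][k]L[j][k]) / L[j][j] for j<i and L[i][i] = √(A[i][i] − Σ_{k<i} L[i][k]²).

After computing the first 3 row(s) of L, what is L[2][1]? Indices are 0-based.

L[2][1] = 1

Step 1: L[0][0] = √(1) = 1.
  L[1][0] = (2) / L[0][0] = 2.
Step 2: L[1][1] = √(16) = 4.
  L[2][0] = (-3) / L[0][0] = -3.
  L[2][1] = (4) / L[1][1] = 1.
Step 3: L[2][2] = √(16) = 4.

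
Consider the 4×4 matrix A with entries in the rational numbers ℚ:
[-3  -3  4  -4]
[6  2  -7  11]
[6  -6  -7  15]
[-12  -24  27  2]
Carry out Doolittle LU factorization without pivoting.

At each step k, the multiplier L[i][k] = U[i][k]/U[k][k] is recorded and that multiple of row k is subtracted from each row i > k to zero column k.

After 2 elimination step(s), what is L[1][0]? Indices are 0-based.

L[1][0] = -2

Step 1: pivot at (0,0) is -3.
  row1 ← row1 − (-2)·row0  ⇒  L[1][0]=-2, U row1=(0, -4, 1, 3)
  row2 ← row2 − (-2)·row0  ⇒  L[2][0]=-2, U row2=(0, -12, 1, 7)
  row3 ← row3 − (4)·row0  ⇒  L[3][0]=4, U row3=(0, -12, 11, 18)
Step 2: pivot at (1,1) is -4.
  row2 ← row2 − (3)·row1  ⇒  L[2][1]=3, U row2=(0, 0, -2, -2)
  row3 ← row3 − (3)·row1  ⇒  L[3][1]=3, U row3=(0, 0, 8, 9)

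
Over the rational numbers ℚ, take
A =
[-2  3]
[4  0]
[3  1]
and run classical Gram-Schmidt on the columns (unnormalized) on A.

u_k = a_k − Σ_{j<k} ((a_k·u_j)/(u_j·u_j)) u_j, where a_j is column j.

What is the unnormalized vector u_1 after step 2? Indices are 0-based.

u_1 = (81/29, 12/29, 38/29)

Step 1: u_0 = a_0 = (-2, 4, 3).
Step 2: u_1 = a_1 − (-3/29)·u_0 = (81/29, 12/29, 38/29).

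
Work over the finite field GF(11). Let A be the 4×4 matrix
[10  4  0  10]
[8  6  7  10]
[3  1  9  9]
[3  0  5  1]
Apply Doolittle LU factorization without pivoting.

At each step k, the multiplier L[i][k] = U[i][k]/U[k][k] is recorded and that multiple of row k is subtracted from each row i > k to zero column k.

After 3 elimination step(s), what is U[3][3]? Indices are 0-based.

Step 1: pivot at (0,0) is 10.
  row1 ← row1 − (3)·row0  ⇒  L[1][0]=3, U row1=(0, 5, 7, 2)
  row2 ← row2 − (8)·row0  ⇒  L[2][0]=8, U row2=(0, 2, 9, 6)
  row3 ← row3 − (8)·row0  ⇒  L[3][0]=8, U row3=(0, 1, 5, 9)
Step 2: pivot at (1,1) is 5.
  row2 ← row2 − (7)·row1  ⇒  L[2][1]=7, U row2=(0, 0, 4, 3)
  row3 ← row3 − (9)·row1  ⇒  L[3][1]=9, U row3=(0, 0, 8, 2)
Step 3: pivot at (2,2) is 4.
  row3 ← row3 − (2)·row2  ⇒  L[3][2]=2, U row3=(0, 0, 0, 7)

U[3][3] = 7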